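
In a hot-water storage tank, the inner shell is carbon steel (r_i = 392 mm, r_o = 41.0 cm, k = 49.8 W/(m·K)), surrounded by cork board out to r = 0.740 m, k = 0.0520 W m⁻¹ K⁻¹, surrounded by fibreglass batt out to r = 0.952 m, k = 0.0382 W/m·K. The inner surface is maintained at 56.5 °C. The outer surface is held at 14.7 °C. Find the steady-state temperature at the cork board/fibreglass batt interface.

T = 26.1 °C

Treat each layer as a resistance in series:
  R_carbon steel = (1/0.392 − 1/0.410)/(4πk) = 0.1120/(4π·49.8) = 1.790×10^-4 K/W
  R_cork board = (1/0.410 − 1/0.740)/(4πk) = 1.088/(4π·0.0520) = 1.665 K/W
  R_fibreglass batt = (1/0.740 − 1/0.952)/(4πk) = 0.3009/(4π·0.0382) = 0.6269 K/W
ΣR = 1.790×10^-4 + 1.665 + 0.6269 = 2.292 K/W
Q = ΔT/ΣR = (56.5 °C − 14.7 °C)/2.292 = 18.24 W
From the inner boundary to the cork board/fibreglass batt interface, ΣR_partial = 1.665 K/W.
T_interface = T_in − Q·ΣR_partial = 56.5 °C − (18.24)(1.665) = 26.1 °C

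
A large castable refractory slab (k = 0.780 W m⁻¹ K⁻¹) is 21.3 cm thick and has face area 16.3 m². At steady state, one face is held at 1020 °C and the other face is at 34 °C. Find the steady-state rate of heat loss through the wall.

Q = 58.9 kW

Q = kA·ΔT/L = 0.780 × 16.3 × |1020 °C − 34 °C| / 0.213 = 58900 W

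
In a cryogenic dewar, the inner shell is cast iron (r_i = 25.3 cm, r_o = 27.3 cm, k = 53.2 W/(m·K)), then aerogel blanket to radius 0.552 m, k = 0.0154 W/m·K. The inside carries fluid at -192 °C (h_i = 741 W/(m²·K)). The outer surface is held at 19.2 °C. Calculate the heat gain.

Q = 22.1 W

Resistance network (inner→outer):
  R_conv,in = 1/(4πr²h) = 1/(4π·0.253²·741) = 0.001678 K/W
  R_cast iron = (1/0.253 − 1/0.273)/(4πk) = 0.2896/(4π·53.2) = 4.331×10^-4 K/W
  R_aerogel blanket = (1/0.273 − 1/0.552)/(4πk) = 1.851/(4π·0.0154) = 9.567 K/W
ΣR = 0.001678 + 4.331×10^-4 + 9.567 = 9.569 K/W
Q = ΔT/ΣR = (-192 °C − 19.2 °C)/9.569 = -22.1 W
(Negative Q ⇒ heat flows inward; heat gain = 22.1 W.)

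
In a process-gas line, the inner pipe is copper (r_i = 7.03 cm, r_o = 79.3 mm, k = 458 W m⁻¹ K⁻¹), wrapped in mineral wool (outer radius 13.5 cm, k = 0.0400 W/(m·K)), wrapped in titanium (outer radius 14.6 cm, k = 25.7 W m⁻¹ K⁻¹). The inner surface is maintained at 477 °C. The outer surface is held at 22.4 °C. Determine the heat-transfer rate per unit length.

Series thermal resistances, inner to outer:
  R'_copper = ln(0.0793/0.0703)/(2πk) = 0.1205/(2π·458) = 4.186×10^-5 m·K/W
  R'_mineral wool = ln(0.135/0.0793)/(2πk) = 0.5320/(2π·0.0400) = 2.117 m·K/W
  R'_titanium = ln(0.146/0.135)/(2πk) = 0.07833/(2π·25.7) = 4.851×10^-4 m·K/W
ΣR = 4.186×10^-5 + 2.117 + 4.851×10^-4 = 2.118 m·K/W
Q' = ΔT/ΣR = (477 °C − 22.4 °C)/2.118 = 215 W/m

Q' = 215 W/m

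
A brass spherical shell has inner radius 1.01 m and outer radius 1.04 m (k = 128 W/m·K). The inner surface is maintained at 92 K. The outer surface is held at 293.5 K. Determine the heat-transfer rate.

Q = 4πk·ΔT/(1/r₁ − 1/r₂) = 4π × 128 × 201.5 / (1/1.01 − 1/1.04) = 1.13×10^7 W

Q = 11300 kW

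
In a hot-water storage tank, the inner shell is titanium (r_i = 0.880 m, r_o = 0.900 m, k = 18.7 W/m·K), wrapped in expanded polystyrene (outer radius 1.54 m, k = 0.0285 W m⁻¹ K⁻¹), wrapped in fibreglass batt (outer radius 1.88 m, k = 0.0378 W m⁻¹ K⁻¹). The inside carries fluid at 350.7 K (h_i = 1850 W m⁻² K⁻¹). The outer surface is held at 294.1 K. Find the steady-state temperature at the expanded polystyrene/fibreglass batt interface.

Resistance network (inner→outer):
  R_conv,in = 1/(4πr²h) = 1/(4π·0.880²·1850) = 5.555×10^-5 K/W
  R_titanium = (1/0.880 − 1/0.900)/(4πk) = 0.02525/(4π·18.7) = 1.075×10^-4 K/W
  R_expanded polystyrene = (1/0.900 − 1/1.54)/(4πk) = 0.4618/(4π·0.0285) = 1.289 K/W
  R_fibreglass batt = (1/1.54 − 1/1.88)/(4πk) = 0.1174/(4π·0.0378) = 0.2472 K/W
ΣR = 5.555×10^-5 + 1.075×10^-4 + 1.289 + 0.2472 = 1.536 K/W
Q = ΔT/ΣR = (350.7 K − 294.1 K)/1.536 = 36.85 W
From the inner boundary to the expanded polystyrene/fibreglass batt interface, ΣR_partial = 1.289 K/W.
T_interface = T_in − Q·ΣR_partial = 350.7 K − (36.85)(1.289) = 303.2 K

T = 303.2 K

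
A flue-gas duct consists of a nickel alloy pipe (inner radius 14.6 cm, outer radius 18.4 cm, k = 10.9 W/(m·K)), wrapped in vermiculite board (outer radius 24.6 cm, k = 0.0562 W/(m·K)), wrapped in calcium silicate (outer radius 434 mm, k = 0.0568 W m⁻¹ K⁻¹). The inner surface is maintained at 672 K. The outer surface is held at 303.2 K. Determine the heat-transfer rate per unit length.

Series thermal resistances, inner to outer:
  R'_nickel alloy = ln(0.184/0.146)/(2πk) = 0.2313/(2π·10.9) = 0.003378 m·K/W
  R'_vermiculite board = ln(0.246/0.184)/(2πk) = 0.2904/(2π·0.0562) = 0.8224 m·K/W
  R'_calcium silicate = ln(0.434/0.246)/(2πk) = 0.5677/(2π·0.0568) = 1.591 m·K/W
ΣR = 0.003378 + 0.8224 + 1.591 = 2.417 m·K/W
Q' = ΔT/ΣR = (672 K − 303.2 K)/2.417 = 153 W/m

Q' = 153 W/m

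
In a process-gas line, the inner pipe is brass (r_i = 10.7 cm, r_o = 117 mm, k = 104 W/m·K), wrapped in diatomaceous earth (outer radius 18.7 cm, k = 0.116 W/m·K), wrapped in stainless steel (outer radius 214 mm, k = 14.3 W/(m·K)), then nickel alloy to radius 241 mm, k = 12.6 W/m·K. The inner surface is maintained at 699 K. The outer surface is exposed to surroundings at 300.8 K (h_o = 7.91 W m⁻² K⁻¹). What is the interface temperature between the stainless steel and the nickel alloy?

T = 347.2 K

Treat each layer as a resistance in series:
  R'_brass = ln(0.117/0.107)/(2πk) = 0.08935/(2π·104) = 1.367×10^-4 m·K/W
  R'_diatomaceous earth = ln(0.187/0.117)/(2πk) = 0.4689/(2π·0.116) = 0.6434 m·K/W
  R'_stainless steel = ln(0.214/0.187)/(2πk) = 0.1349/(2π·14.3) = 0.001501 m·K/W
  R'_nickel alloy = ln(0.241/0.214)/(2πk) = 0.1188/(2π·12.6) = 0.001501 m·K/W
  R'_conv,out = 1/(2πr h) = 1/(2π·0.241·7.91) = 0.08349 m·K/W
ΣR = 1.367×10^-4 + 0.6434 + 0.001501 + 0.001501 + 0.08349 = 0.7300 m·K/W
Q' = ΔT/ΣR = (699 K − 300.8 K)/0.7300 = 545.5 W/m
From the inner boundary to the stainless steel/nickel alloy interface, ΣR_partial = 0.6450 m·K/W.
T_interface = T_in − Q'·ΣR_partial = 699 K − (545.5)(0.6450) = 347.2 K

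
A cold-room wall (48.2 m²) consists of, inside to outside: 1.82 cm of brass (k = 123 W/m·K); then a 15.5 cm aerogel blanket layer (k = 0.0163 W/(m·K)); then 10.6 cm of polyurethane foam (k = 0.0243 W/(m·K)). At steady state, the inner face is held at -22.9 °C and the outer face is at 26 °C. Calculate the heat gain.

Q = 170 W

Resistance network (inner→outer):
  R_brass = L/(kA) = 0.0182/(123·48.2) = 3.070×10^-6 K/W
  R_aerogel blanket = L/(kA) = 0.155/(0.0163·48.2) = 0.1973 K/W
  R_polyurethane foam = L/(kA) = 0.106/(0.0243·48.2) = 0.09050 K/W
ΣR = 3.070×10^-6 + 0.1973 + 0.09050 = 0.2878 K/W
Q = ΔT/ΣR = (-22.9 °C − 26 °C)/0.2878 = -170 W
(Negative Q ⇒ heat flows inward; heat gain = 170 W.)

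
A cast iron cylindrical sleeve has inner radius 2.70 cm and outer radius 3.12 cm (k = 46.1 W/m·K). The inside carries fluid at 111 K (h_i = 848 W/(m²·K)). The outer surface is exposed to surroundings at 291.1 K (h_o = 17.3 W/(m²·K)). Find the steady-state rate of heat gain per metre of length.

Q' = 596 W/m

Resistance network (inner→outer):
  R'_conv,in = 1/(2πr h) = 1/(2π·0.0270·848) = 0.006951 m·K/W
  R'_cast iron = ln(0.0312/0.0270)/(2πk) = 0.1446/(2π·46.1) = 4.992×10^-4 m·K/W
  R'_conv,out = 1/(2πr h) = 1/(2π·0.0312·17.3) = 0.2949 m·K/W
ΣR = 0.006951 + 4.992×10^-4 + 0.2949 = 0.3024 m·K/W
Q' = ΔT/ΣR = (111 K − 291.1 K)/0.3024 = -596 W/m
(Negative Q' ⇒ heat flows inward; heat gain = 596 W/m.)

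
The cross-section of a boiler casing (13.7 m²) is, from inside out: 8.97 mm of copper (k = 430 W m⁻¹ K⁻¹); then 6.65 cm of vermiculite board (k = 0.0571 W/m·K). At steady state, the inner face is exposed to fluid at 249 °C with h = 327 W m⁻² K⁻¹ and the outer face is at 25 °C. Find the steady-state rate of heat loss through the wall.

Series thermal resistances, inner to outer:
  R_conv,in = 1/(hA) = 1/(327·13.7) = 2.232×10^-4 K/W
  R_copper = L/(kA) = 0.00897/(430·13.7) = 1.523×10^-6 K/W
  R_vermiculite board = L/(kA) = 0.0665/(0.0571·13.7) = 0.08501 K/W
ΣR = 2.232×10^-4 + 1.523×10^-6 + 0.08501 = 0.08523 K/W
Q = ΔT/ΣR = (249 °C − 25 °C)/0.08523 = 2630 W

Q = 2630 W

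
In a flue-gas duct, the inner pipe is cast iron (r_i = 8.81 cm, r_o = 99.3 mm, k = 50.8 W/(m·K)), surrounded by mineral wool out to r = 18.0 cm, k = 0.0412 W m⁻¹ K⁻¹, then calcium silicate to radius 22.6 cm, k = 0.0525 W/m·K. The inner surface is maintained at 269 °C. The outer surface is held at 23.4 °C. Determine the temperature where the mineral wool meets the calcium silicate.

Treat each layer as a resistance in series:
  R'_cast iron = ln(0.0993/0.0881)/(2πk) = 0.1197/(2π·50.8) = 3.749×10^-4 m·K/W
  R'_mineral wool = ln(0.180/0.0993)/(2πk) = 0.5948/(2π·0.0412) = 2.298 m·K/W
  R'_calcium silicate = ln(0.226/0.180)/(2πk) = 0.2276/(2π·0.0525) = 0.6899 m·K/W
ΣR = 3.749×10^-4 + 2.298 + 0.6899 = 2.988 m·K/W
Q' = ΔT/ΣR = (269 °C − 23.4 °C)/2.988 = 82.20 W/m
From the inner boundary to the mineral wool/calcium silicate interface, ΣR_partial = 2.298 m·K/W.
T_interface = T_in − Q'·ΣR_partial = 269 °C − (82.20)(2.298) = 80.1 °C

T = 80.1 °C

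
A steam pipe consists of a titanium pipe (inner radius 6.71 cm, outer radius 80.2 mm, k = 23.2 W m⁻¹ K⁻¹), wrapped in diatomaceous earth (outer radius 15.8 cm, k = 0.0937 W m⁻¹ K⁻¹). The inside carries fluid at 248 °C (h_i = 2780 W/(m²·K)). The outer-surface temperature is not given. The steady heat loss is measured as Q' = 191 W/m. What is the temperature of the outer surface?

Series resistances:
  R'_conv,in = 1/(2πr h) = 1/(2π·0.0671·2780) = 8.532×10^-4 m·K/W
  R'_titanium = ln(0.0802/0.0671)/(2πk) = 0.1783/(2π·23.2) = 0.001223 m·K/W
  R'_diatomaceous earth = ln(0.158/0.0802)/(2πk) = 0.6781/(2π·0.0937) = 1.152 m·K/W
ΣR = 1.154 m·K/W
ΔT = Q'·ΣR = 191 × 1.154 = 220.4 K
Heat flows outward, so T_out = T_in − ΔT = 248 − 220.4 = 27.6 °C

T_out = 27.6 °C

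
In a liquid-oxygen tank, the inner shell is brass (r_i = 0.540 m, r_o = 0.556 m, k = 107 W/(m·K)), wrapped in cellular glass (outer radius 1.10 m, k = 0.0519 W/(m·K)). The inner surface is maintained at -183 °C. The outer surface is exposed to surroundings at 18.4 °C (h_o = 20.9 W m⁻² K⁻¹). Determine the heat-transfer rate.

Series thermal resistances, inner to outer:
  R_brass = (1/0.540 − 1/0.556)/(4πk) = 0.05329/(4π·107) = 3.963×10^-5 K/W
  R_cellular glass = (1/0.556 − 1/1.10)/(4πk) = 0.8895/(4π·0.0519) = 1.364 K/W
  R_conv,out = 1/(4πr²h) = 1/(4π·1.10²·20.9) = 0.003147 K/W
ΣR = 3.963×10^-5 + 1.364 + 0.003147 = 1.367 K/W
Q = ΔT/ΣR = (-183 °C − 18.4 °C)/1.367 = -147 W
(Negative Q ⇒ heat flows inward; heat gain = 147 W.)

Q = 147 W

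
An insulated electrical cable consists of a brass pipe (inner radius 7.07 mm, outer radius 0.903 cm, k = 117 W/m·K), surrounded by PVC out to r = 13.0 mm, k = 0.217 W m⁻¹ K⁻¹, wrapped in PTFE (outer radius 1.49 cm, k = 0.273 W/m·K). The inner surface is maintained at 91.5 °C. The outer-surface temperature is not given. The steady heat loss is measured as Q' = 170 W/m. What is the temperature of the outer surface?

T_out = 32.5 °C

Sum the resistances:
  R'_brass = ln(0.00903/0.00707)/(2πk) = 0.2447/(2π·117) = 3.329×10^-4 m·K/W
  R'_PVC = ln(0.0130/0.00903)/(2πk) = 0.3644/(2π·0.217) = 0.2673 m·K/W
  R'_PTFE = ln(0.0149/0.0130)/(2πk) = 0.1364/(2π·0.273) = 0.07953 m·K/W
ΣR = 0.3471 m·K/W
ΔT = Q'·ΣR = 170 × 0.3471 = 59.01 K
Heat flows outward, so T_out = T_in − ΔT = 91.5 − 59.01 = 32.5 °C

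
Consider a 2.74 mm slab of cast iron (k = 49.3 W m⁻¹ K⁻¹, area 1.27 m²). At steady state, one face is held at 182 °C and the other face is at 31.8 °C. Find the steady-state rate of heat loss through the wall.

Q = 3430 kW

Q = kA·ΔT/L = 49.3 × 1.27 × |182 °C − 31.8 °C| / 0.00274 = 3.43×10^6 W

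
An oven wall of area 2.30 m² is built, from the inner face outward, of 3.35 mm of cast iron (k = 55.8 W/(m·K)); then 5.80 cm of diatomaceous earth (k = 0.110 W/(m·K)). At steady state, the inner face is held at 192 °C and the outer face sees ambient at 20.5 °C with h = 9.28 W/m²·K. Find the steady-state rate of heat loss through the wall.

Q = 621 W

Treat each layer as a resistance in series:
  R_cast iron = L/(kA) = 0.00335/(55.8·2.30) = 2.610×10^-5 K/W
  R_diatomaceous earth = L/(kA) = 0.0580/(0.110·2.30) = 0.2292 K/W
  R_conv,out = 1/(hA) = 1/(9.28·2.30) = 0.04685 K/W
ΣR = 2.610×10^-5 + 0.2292 + 0.04685 = 0.2761 K/W
Q = ΔT/ΣR = (192 °C − 20.5 °C)/0.2761 = 621 W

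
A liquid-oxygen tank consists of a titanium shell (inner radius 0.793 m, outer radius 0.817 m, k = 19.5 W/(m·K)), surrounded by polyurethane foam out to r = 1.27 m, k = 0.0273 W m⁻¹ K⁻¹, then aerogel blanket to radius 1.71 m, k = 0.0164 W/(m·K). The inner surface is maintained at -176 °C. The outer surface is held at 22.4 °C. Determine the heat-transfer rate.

Series thermal resistances, inner to outer:
  R_titanium = (1/0.793 − 1/0.817)/(4πk) = 0.03704/(4π·19.5) = 1.512×10^-4 K/W
  R_polyurethane foam = (1/0.817 − 1/1.27)/(4πk) = 0.4366/(4π·0.0273) = 1.273 K/W
  R_aerogel blanket = (1/1.27 − 1/1.71)/(4πk) = 0.2026/(4π·0.0164) = 0.9831 K/W
ΣR = 1.512×10^-4 + 1.273 + 0.9831 = 2.256 K/W
Q = ΔT/ΣR = (-176 °C − 22.4 °C)/2.256 = -87.9 W
(Negative Q ⇒ heat flows inward; heat gain = 87.9 W.)

Q = 87.9 W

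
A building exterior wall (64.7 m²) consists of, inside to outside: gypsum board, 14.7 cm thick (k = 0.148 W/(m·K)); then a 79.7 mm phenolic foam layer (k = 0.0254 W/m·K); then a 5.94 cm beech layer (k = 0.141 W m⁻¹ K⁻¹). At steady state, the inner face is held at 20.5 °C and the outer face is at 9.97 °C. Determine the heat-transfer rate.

Q = 150 W

Series thermal resistances, inner to outer:
  R_gypsum board = L/(kA) = 0.147/(0.148·64.7) = 0.01535 K/W
  R_phenolic foam = L/(kA) = 0.0797/(0.0254·64.7) = 0.04850 K/W
  R_beech = L/(kA) = 0.0594/(0.141·64.7) = 0.006511 K/W
ΣR = 0.01535 + 0.04850 + 0.006511 = 0.07036 K/W
Q = ΔT/ΣR = (20.5 °C − 9.97 °C)/0.07036 = 150 W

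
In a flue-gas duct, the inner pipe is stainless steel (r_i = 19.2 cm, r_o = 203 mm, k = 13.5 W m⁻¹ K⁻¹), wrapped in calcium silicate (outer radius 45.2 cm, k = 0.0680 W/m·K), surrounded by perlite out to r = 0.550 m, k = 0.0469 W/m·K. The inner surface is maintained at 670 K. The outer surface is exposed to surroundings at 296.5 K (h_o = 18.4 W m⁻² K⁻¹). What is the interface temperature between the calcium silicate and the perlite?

Series thermal resistances, inner to outer:
  R'_stainless steel = ln(0.203/0.192)/(2πk) = 0.05571/(2π·13.5) = 6.568×10^-4 m·K/W
  R'_calcium silicate = ln(0.452/0.203)/(2πk) = 0.8005/(2π·0.0680) = 1.874 m·K/W
  R'_perlite = ln(0.550/0.452)/(2πk) = 0.1962/(2π·0.0469) = 0.6659 m·K/W
  R'_conv,out = 1/(2πr h) = 1/(2π·0.550·18.4) = 0.01573 m·K/W
ΣR = 6.568×10^-4 + 1.874 + 0.6659 + 0.01573 = 2.556 m·K/W
Q' = ΔT/ΣR = (670 K − 296.5 K)/2.556 = 146.1 W/m
From the inner boundary to the calcium silicate/perlite interface, ΣR_partial = 1.875 m·K/W.
T_interface = T_in − Q'·ΣR_partial = 670 K − (146.1)(1.875) = 396 K

T = 396 K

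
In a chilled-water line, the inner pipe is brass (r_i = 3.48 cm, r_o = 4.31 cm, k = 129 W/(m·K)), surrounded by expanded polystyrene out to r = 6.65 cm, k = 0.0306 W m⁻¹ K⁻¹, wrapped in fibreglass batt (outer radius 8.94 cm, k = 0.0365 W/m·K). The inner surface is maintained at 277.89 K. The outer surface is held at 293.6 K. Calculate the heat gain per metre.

Q' = 4.43 W/m

Series thermal resistances, inner to outer:
  R'_brass = ln(0.0431/0.0348)/(2πk) = 0.2139/(2π·129) = 2.639×10^-4 m·K/W
  R'_expanded polystyrene = ln(0.0665/0.0431)/(2πk) = 0.4337/(2π·0.0306) = 2.256 m·K/W
  R'_fibreglass batt = ln(0.0894/0.0665)/(2πk) = 0.2959/(2π·0.0365) = 1.290 m·K/W
ΣR = 2.639×10^-4 + 2.256 + 1.290 = 3.546 m·K/W
Q' = ΔT/ΣR = (277.89 K − 293.6 K)/3.546 = -4.43 W/m
(Negative Q' ⇒ heat flows inward; heat gain = 4.43 W/m.)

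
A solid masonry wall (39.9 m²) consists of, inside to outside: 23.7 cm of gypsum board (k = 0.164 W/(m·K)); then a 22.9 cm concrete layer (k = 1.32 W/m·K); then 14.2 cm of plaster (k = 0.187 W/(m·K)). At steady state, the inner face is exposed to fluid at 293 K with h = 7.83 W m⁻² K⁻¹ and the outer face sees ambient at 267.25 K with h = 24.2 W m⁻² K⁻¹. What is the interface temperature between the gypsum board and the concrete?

T = 277.10 K

Resistance network (inner→outer):
  R_conv,in = 1/(hA) = 1/(7.83·39.9) = 0.003201 K/W
  R_gypsum board = L/(kA) = 0.237/(0.164·39.9) = 0.03622 K/W
  R_concrete = L/(kA) = 0.229/(1.32·39.9) = 0.004348 K/W
  R_plaster = L/(kA) = 0.142/(0.187·39.9) = 0.01903 K/W
  R_conv,out = 1/(hA) = 1/(24.2·39.9) = 0.001036 K/W
ΣR = 0.003201 + 0.03622 + 0.004348 + 0.01903 + 0.001036 = 0.06384 K/W
Q = ΔT/ΣR = (293 K − 267.25 K)/0.06384 = 403.4 W
From the inner boundary to the gypsum board/concrete interface, ΣR_partial = 0.03942 K/W.
T_interface = T_in − Q·ΣR_partial = 293 K − (403.4)(0.03942) = 277.10 K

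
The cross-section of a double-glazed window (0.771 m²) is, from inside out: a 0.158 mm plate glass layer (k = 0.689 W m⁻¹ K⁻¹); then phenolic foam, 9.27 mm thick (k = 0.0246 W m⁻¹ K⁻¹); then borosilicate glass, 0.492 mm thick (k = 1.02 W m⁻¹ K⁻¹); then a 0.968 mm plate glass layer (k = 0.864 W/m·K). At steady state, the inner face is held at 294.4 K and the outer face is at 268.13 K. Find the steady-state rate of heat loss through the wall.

Series thermal resistances, inner to outer:
  R_plate glass = L/(kA) = 1.58×10^-4/(0.689·0.771) = 2.974×10^-4 K/W
  R_phenolic foam = L/(kA) = 0.00927/(0.0246·0.771) = 0.4888 K/W
  R_borosilicate glass = L/(kA) = 4.92×10^-4/(1.02·0.771) = 6.256×10^-4 K/W
  R_plate glass = L/(kA) = 9.68×10^-4/(0.864·0.771) = 0.001453 K/W
ΣR = 2.974×10^-4 + 0.4888 + 6.256×10^-4 + 0.001453 = 0.4912 K/W
Q = ΔT/ΣR = (294.4 K − 268.13 K)/0.4912 = 53.5 W

Q = 53.5 W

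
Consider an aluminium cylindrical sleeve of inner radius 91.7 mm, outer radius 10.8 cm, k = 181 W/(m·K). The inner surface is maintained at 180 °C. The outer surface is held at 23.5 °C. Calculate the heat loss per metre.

Q' = 1.09×10^6 W/m

Q' = 2πk·ΔT/ln(r₂/r₁) = 2π × 181 × 156.5 / ln(0.108/0.0917) = 1.09×10^6 W/m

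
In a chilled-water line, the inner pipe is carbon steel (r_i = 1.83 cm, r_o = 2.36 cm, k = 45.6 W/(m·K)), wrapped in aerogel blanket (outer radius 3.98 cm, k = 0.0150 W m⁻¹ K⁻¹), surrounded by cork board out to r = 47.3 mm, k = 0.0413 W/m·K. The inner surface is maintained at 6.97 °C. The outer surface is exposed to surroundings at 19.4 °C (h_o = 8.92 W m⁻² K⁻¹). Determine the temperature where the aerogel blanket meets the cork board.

Series thermal resistances, inner to outer:
  R'_carbon steel = ln(0.0236/0.0183)/(2πk) = 0.2543/(2π·45.6) = 8.877×10^-4 m·K/W
  R'_aerogel blanket = ln(0.0398/0.0236)/(2πk) = 0.5226/(2π·0.0150) = 5.545 m·K/W
  R'_cork board = ln(0.0473/0.0398)/(2πk) = 0.1726/(2π·0.0413) = 0.6653 m·K/W
  R'_conv,out = 1/(2πr h) = 1/(2π·0.0473·8.92) = 0.3772 m·K/W
ΣR = 8.877×10^-4 + 5.545 + 0.6653 + 0.3772 = 6.588 m·K/W
Q' = ΔT/ΣR = (6.97 °C − 19.4 °C)/6.588 = -1.887 W/m
From the inner boundary to the aerogel blanket/cork board interface, ΣR_partial = 5.546 m·K/W.
T_interface = T_in − Q'·ΣR_partial = 6.97 °C − (-1.887)(5.546) = 17.4 °C

T = 17.4 °C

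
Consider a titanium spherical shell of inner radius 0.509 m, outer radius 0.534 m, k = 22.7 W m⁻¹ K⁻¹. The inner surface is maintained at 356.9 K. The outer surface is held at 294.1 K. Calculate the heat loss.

Q = 195 kW

Q = 4πk·ΔT/(1/r₁ − 1/r₂) = 4π × 22.7 × 62.8 / (1/0.509 − 1/0.534) = 1.95×10^5 W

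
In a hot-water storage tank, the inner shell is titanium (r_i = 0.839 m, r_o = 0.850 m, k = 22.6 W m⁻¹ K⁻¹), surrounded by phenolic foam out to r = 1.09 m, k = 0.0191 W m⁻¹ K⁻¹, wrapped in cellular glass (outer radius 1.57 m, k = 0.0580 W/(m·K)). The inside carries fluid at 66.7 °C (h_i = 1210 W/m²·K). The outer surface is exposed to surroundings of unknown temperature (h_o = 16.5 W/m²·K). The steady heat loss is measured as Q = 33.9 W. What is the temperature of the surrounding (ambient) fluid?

Sum the resistances:
  R_conv,in = 1/(4πr²h) = 1/(4π·0.839²·1210) = 9.343×10^-5 K/W
  R_titanium = (1/0.839 − 1/0.850)/(4πk) = 0.01542/(4π·22.6) = 5.431×10^-5 K/W
  R_phenolic foam = (1/0.850 − 1/1.09)/(4πk) = 0.2590/(4π·0.0191) = 1.079 K/W
  R_cellular glass = (1/1.09 − 1/1.57)/(4πk) = 0.2805/(4π·0.0580) = 0.3848 K/W
  R_conv,out = 1/(4πr²h) = 1/(4π·1.57²·16.5) = 0.001957 K/W
ΣR = 1.466 K/W
ΔT = Q·ΣR = 33.9 × 1.466 = 49.70 K
Heat flows outward, so T_out = T_in − ΔT = 66.7 − 49.70 = 17.0 °C

T_out = 17.0 °C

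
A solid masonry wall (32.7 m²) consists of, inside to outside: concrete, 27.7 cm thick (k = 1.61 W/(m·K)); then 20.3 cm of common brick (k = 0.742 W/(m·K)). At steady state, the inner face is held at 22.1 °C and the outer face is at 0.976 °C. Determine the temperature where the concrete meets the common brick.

T = 13.9 °C

Resistance network (inner→outer):
  R_concrete = L/(kA) = 0.277/(1.61·32.7) = 0.005261 K/W
  R_common brick = L/(kA) = 0.203/(0.742·32.7) = 0.008367 K/W
ΣR = 0.005261 + 0.008367 = 0.01363 K/W
Q = ΔT/ΣR = (22.1 °C − 0.976 °C)/0.01363 = 1550 W
From the inner boundary to the concrete/common brick interface, ΣR_partial = 0.005261 K/W.
T_interface = T_in − Q·ΣR_partial = 22.1 °C − (1550)(0.005261) = 13.9 °C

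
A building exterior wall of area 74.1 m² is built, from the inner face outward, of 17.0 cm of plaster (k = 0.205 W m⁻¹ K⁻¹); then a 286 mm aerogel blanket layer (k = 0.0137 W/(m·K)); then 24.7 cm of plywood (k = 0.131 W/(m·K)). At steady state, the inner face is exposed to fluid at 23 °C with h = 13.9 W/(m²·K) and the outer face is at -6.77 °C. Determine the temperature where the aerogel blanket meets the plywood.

Resistance network (inner→outer):
  R_conv,in = 1/(hA) = 1/(13.9·74.1) = 9.709×10^-4 K/W
  R_plaster = L/(kA) = 0.170/(0.205·74.1) = 0.01119 K/W
  R_aerogel blanket = L/(kA) = 0.286/(0.0137·74.1) = 0.2817 K/W
  R_plywood = L/(kA) = 0.247/(0.131·74.1) = 0.02545 K/W
ΣR = 9.709×10^-4 + 0.01119 + 0.2817 + 0.02545 = 0.3193 K/W
Q = ΔT/ΣR = (23 °C − -6.77 °C)/0.3193 = 93.24 W
From the inner boundary to the aerogel blanket/plywood interface, ΣR_partial = 0.2939 K/W.
T_interface = T_in − Q·ΣR_partial = 23 °C − (93.24)(0.2939) = -4.40 °C

T = -4.40 °C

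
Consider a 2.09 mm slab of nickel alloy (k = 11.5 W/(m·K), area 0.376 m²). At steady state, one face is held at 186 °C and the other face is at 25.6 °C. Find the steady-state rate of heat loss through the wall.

Q = kA·ΔT/L = 11.5 × 0.376 × |186 °C − 25.6 °C| / 0.00209 = 3.32×10^5 W

Q = 3.32×10^5 W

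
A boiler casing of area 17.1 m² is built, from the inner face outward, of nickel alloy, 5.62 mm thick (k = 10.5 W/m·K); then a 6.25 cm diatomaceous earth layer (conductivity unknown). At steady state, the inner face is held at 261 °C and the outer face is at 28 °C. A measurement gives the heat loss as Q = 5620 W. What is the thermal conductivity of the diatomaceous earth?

ΣR = ΔT/Q = |261 − 28|/5620 = 0.04146 K/W
Known resistances:
  R_nickel alloy = L/(kA) = 0.00562/(10.5·17.1) = 3.130×10^-5 K/W
R_diatomaceous earth = ΣR − ΣR_known = 0.04146 − 3.130×10^-5 = 0.04143 K/W
L/(kA) = 0.04143 ⇒ k = 0.0625/(0.04143·17.1) = 0.0882 W/m·K

k = 0.0882 W/m·K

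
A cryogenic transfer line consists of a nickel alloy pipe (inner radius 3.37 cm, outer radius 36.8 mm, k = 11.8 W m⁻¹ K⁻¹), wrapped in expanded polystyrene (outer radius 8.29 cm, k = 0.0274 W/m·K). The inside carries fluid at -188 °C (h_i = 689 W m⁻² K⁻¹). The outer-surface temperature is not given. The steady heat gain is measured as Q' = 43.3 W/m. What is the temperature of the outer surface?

Sum the resistances:
  R'_conv,in = 1/(2πr h) = 1/(2π·0.0337·689) = 0.006854 m·K/W
  R'_nickel alloy = ln(0.0368/0.0337)/(2πk) = 0.08800/(2π·11.8) = 0.001187 m·K/W
  R'_expanded polystyrene = ln(0.0829/0.0368)/(2πk) = 0.8121/(2π·0.0274) = 4.717 m·K/W
ΣR = 4.725 m·K/W
ΔT = Q'·ΣR = 43.3 × 4.725 = 204.6 K
Heat flows inward, so T_out = T_in + ΔT = -188 + 204.6 = 16.6 °C

T_out = 16.6 °C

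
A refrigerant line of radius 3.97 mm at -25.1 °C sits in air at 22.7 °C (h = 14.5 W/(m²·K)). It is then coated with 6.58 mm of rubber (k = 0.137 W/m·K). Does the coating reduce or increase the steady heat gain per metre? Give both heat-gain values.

increases: 17.3 → 22.0 W/m

Critical radius for a cylinder: r_cr = k/h = 0.00945 m = 0.945 cm.
Outer radius after coating: r₂ = 0.00397 + 0.00658 = 0.01055 m.
r₁ < r_cr < r₂: heat gain rises to a maximum at r_cr then falls. Whether the coating helps depends on whether Q(r₂) has dropped back below Q(r₁).
Bare: R = 1/(2πr₁h) = 2.765 m·K/W; Q = 47.8/2.765 = 17.3 W/m.
Coated: R = R_cond + R_conv = 2.176 m·K/W; Q = 47.8/2.176 = 22.0 W/m.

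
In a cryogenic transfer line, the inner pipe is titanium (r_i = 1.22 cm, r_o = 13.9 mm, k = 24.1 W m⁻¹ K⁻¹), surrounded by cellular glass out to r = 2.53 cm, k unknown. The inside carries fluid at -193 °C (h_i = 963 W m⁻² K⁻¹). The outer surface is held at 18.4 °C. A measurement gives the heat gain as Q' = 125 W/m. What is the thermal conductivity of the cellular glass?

k = 0.0568 W/m·K

ΣR = ΔT/Q' = |-193 − 18.4|/125 = 1.691 m·K/W
Known resistances:
  R'_conv,in = 1/(2πr h) = 1/(2π·0.0122·963) = 0.01355 m·K/W
  R'_titanium = ln(0.0139/0.0122)/(2πk) = 0.1305/(2π·24.1) = 8.615×10^-4 m·K/W
R_cellular glass = ΣR − ΣR_known = 1.691 − 0.01441 = 1.677 m·K/W
ln(r₂/r₁)/(2πk) = 1.677 ⇒ k = 0.5989/(2π·1.677) = 0.0568 W/m·K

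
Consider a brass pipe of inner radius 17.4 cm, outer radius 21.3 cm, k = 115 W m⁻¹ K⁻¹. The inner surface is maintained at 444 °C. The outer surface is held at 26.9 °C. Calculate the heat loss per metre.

Q' = 1.49×10^6 W/m

Q' = 2πk·ΔT/ln(r₂/r₁) = 2π × 115 × 417.1 / ln(0.213/0.174) = 1.49×10^6 W/m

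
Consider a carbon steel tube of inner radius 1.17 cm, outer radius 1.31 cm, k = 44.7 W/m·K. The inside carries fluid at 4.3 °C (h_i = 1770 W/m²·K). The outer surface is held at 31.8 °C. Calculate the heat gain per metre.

Resistance network (inner→outer):
  R'_conv,in = 1/(2πr h) = 1/(2π·0.0117·1770) = 0.007685 m·K/W
  R'_carbon steel = ln(0.0131/0.0117)/(2πk) = 0.1130/(2π·44.7) = 4.024×10^-4 m·K/W
ΣR = 0.007685 + 4.024×10^-4 = 0.008087 m·K/W
Q' = ΔT/ΣR = (4.3 °C − 31.8 °C)/0.008087 = -3400 W/m
(Negative Q' ⇒ heat flows inward; heat gain = 3400 W/m.)

Q' = 3400 W/m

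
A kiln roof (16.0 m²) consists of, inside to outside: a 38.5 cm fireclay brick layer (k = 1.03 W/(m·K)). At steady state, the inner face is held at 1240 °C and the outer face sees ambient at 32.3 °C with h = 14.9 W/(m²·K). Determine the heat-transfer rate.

Q = 43800 W

Treat each layer as a resistance in series:
  R_fireclay brick = L/(kA) = 0.385/(1.03·16.0) = 0.02336 K/W
  R_conv,out = 1/(hA) = 1/(14.9·16.0) = 0.004195 K/W
ΣR = 0.02336 + 0.004195 = 0.02755 K/W
Q = ΔT/ΣR = (1240 °C − 32.3 °C)/0.02755 = 43800 W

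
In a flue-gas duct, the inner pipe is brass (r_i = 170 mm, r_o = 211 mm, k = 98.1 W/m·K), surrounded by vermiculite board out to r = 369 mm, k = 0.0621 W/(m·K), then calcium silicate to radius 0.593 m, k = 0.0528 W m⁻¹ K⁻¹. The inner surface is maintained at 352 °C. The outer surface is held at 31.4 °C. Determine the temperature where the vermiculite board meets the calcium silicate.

T = 192 °C

Treat each layer as a resistance in series:
  R'_brass = ln(0.211/0.170)/(2πk) = 0.2161/(2π·98.1) = 3.505×10^-4 m·K/W
  R'_vermiculite board = ln(0.369/0.211)/(2πk) = 0.5589/(2π·0.0621) = 1.432 m·K/W
  R'_calcium silicate = ln(0.593/0.369)/(2πk) = 0.4744/(2π·0.0528) = 1.430 m·K/W
ΣR = 3.505×10^-4 + 1.432 + 1.430 = 2.862 m·K/W
Q' = ΔT/ΣR = (352 °C − 31.4 °C)/2.862 = 112.0 W/m
From the inner boundary to the vermiculite board/calcium silicate interface, ΣR_partial = 1.432 m·K/W.
T_interface = T_in − Q'·ΣR_partial = 352 °C − (112.0)(1.432) = 192 °C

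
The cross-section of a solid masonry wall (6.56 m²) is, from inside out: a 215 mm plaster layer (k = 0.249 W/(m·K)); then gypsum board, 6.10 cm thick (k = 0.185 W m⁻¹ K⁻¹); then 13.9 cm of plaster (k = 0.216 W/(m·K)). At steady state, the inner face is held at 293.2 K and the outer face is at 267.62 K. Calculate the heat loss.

Q = 91.4 W

Series thermal resistances, inner to outer:
  R_plaster = L/(kA) = 0.215/(0.249·6.56) = 0.1316 K/W
  R_gypsum board = L/(kA) = 0.0610/(0.185·6.56) = 0.05026 K/W
  R_plaster = L/(kA) = 0.139/(0.216·6.56) = 0.09810 K/W
ΣR = 0.1316 + 0.05026 + 0.09810 = 0.2800 K/W
Q = ΔT/ΣR = (293.2 K − 267.62 K)/0.2800 = 91.4 W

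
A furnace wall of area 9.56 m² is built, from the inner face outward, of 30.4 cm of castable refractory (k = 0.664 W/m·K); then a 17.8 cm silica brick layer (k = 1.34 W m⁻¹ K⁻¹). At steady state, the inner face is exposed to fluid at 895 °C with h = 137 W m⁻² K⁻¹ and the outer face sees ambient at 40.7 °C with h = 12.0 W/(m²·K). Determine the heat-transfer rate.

Q = 12000 W

Resistance network (inner→outer):
  R_conv,in = 1/(hA) = 1/(137·9.56) = 7.635×10^-4 K/W
  R_castable refractory = L/(kA) = 0.304/(0.664·9.56) = 0.04789 K/W
  R_silica brick = L/(kA) = 0.178/(1.34·9.56) = 0.01389 K/W
  R_conv,out = 1/(hA) = 1/(12.0·9.56) = 0.008717 K/W
ΣR = 7.635×10^-4 + 0.04789 + 0.01389 + 0.008717 = 0.07126 K/W
Q = ΔT/ΣR = (895 °C − 40.7 °C)/0.07126 = 12000 W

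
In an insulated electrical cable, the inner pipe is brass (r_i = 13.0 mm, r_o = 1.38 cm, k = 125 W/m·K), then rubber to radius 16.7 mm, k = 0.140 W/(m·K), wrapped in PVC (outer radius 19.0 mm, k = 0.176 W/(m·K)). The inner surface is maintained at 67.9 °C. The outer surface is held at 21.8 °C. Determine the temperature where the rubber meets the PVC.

T = 37.9 °C

Treat each layer as a resistance in series:
  R'_brass = ln(0.0138/0.0130)/(2πk) = 0.05972/(2π·125) = 7.604×10^-5 m·K/W
  R'_rubber = ln(0.0167/0.0138)/(2πk) = 0.1907/(2π·0.140) = 0.2168 m·K/W
  R'_PVC = ln(0.0190/0.0167)/(2πk) = 0.1290/(2π·0.176) = 0.1167 m·K/W
ΣR = 7.604×10^-5 + 0.2168 + 0.1167 = 0.3336 m·K/W
Q' = ΔT/ΣR = (67.9 °C − 21.8 °C)/0.3336 = 138.2 W/m
From the inner boundary to the rubber/PVC interface, ΣR_partial = 0.2169 m·K/W.
T_interface = T_in − Q'·ΣR_partial = 67.9 °C − (138.2)(0.2169) = 37.9 °C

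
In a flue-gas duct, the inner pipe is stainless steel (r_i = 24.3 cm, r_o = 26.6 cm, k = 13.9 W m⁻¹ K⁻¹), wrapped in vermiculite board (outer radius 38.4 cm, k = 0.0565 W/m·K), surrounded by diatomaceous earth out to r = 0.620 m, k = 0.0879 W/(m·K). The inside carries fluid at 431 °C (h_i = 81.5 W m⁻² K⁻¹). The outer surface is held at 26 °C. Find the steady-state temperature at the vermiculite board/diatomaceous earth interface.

Treat each layer as a resistance in series:
  R'_conv,in = 1/(2πr h) = 1/(2π·0.243·81.5) = 0.008036 m·K/W
  R'_stainless steel = ln(0.266/0.243)/(2πk) = 0.09043/(2π·13.9) = 0.001035 m·K/W
  R'_vermiculite board = ln(0.384/0.266)/(2πk) = 0.3671/(2π·0.0565) = 1.034 m·K/W
  R'_diatomaceous earth = ln(0.620/0.384)/(2πk) = 0.4791/(2π·0.0879) = 0.8674 m·K/W
ΣR = 0.008036 + 0.001035 + 1.034 + 0.8674 = 1.910 m·K/W
Q' = ΔT/ΣR = (431 °C − 26 °C)/1.910 = 212.0 W/m
From the inner boundary to the vermiculite board/diatomaceous earth interface, ΣR_partial = 1.043 m·K/W.
T_interface = T_in − Q'·ΣR_partial = 431 °C − (212.0)(1.043) = 210 °C

T = 210 °C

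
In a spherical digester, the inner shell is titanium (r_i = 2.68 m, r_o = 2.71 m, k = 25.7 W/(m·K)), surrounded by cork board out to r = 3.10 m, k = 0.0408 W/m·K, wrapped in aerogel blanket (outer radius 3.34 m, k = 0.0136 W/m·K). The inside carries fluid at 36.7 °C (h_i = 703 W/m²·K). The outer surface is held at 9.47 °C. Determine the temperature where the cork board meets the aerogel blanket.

Treat each layer as a resistance in series:
  R_conv,in = 1/(4πr²h) = 1/(4π·2.68²·703) = 1.576×10^-5 K/W
  R_titanium = (1/2.68 − 1/2.71)/(4πk) = 0.004131/(4π·25.7) = 1.279×10^-5 K/W
  R_cork board = (1/2.71 − 1/3.10)/(4πk) = 0.04642/(4π·0.0408) = 0.09054 K/W
  R_aerogel blanket = (1/3.10 − 1/3.34)/(4πk) = 0.02318/(4π·0.0136) = 0.1356 K/W
ΣR = 1.576×10^-5 + 1.279×10^-5 + 0.09054 + 0.1356 = 0.2262 K/W
Q = ΔT/ΣR = (36.7 °C − 9.47 °C)/0.2262 = 120.4 W
From the inner boundary to the cork board/aerogel blanket interface, ΣR_partial = 0.09057 K/W.
T_interface = T_in − Q·ΣR_partial = 36.7 °C − (120.4)(0.09057) = 25.8 °C

T = 25.8 °C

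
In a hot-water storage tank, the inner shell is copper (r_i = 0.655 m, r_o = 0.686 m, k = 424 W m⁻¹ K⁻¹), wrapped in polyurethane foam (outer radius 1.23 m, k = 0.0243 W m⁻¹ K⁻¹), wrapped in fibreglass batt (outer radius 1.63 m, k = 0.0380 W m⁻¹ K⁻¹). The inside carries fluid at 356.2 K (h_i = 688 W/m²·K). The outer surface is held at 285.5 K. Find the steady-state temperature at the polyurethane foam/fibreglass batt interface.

T = 297.2 K

Treat each layer as a resistance in series:
  R_conv,in = 1/(4πr²h) = 1/(4π·0.655²·688) = 2.696×10^-4 K/W
  R_copper = (1/0.655 − 1/0.686)/(4πk) = 0.06899/(4π·424) = 1.295×10^-5 K/W
  R_polyurethane foam = (1/0.686 − 1/1.23)/(4πk) = 0.6447/(4π·0.0243) = 2.111 K/W
  R_fibreglass batt = (1/1.23 − 1/1.63)/(4πk) = 0.1995/(4π·0.0380) = 0.4178 K/W
ΣR = 2.696×10^-4 + 1.295×10^-5 + 2.111 + 0.4178 = 2.529 K/W
Q = ΔT/ΣR = (356.2 K − 285.5 K)/2.529 = 27.96 W
From the inner boundary to the polyurethane foam/fibreglass batt interface, ΣR_partial = 2.111 K/W.
T_interface = T_in − Q·ΣR_partial = 356.2 K − (27.96)(2.111) = 297.2 K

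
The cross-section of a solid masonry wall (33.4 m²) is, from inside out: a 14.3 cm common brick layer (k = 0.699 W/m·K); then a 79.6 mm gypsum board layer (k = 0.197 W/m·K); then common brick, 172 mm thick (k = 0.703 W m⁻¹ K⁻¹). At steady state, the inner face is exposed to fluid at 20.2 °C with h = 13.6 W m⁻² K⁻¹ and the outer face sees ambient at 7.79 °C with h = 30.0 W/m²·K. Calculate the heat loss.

Resistance network (inner→outer):
  R_conv,in = 1/(hA) = 1/(13.6·33.4) = 0.002201 K/W
  R_common brick = L/(kA) = 0.143/(0.699·33.4) = 0.006125 K/W
  R_gypsum board = L/(kA) = 0.0796/(0.197·33.4) = 0.01210 K/W
  R_common brick = L/(kA) = 0.172/(0.703·33.4) = 0.007325 K/W
  R_conv,out = 1/(hA) = 1/(30.0·33.4) = 9.980×10^-4 K/W
ΣR = 0.002201 + 0.006125 + 0.01210 + 0.007325 + 9.980×10^-4 = 0.02875 K/W
Q = ΔT/ΣR = (20.2 °C − 7.79 °C)/0.02875 = 432 W

Q = 432 W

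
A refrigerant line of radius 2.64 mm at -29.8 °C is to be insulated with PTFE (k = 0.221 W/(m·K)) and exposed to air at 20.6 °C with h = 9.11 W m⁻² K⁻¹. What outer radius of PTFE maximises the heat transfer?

For a cylinder, r_cr = k_ins/h = 0.221/9.11 = 0.0243 m = 2.43 cm

r_cr = 2.43 cm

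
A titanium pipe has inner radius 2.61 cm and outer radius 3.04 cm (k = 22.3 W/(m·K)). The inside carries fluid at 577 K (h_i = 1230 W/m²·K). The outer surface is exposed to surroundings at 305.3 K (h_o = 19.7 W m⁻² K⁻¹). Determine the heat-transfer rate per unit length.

Resistance network (inner→outer):
  R'_conv,in = 1/(2πr h) = 1/(2π·0.0261·1230) = 0.004958 m·K/W
  R'_titanium = ln(0.0304/0.0261)/(2πk) = 0.1525/(2π·22.3) = 0.001088 m·K/W
  R'_conv,out = 1/(2πr h) = 1/(2π·0.0304·19.7) = 0.2658 m·K/W
ΣR = 0.004958 + 0.001088 + 0.2658 = 0.2718 m·K/W
Q' = ΔT/ΣR = (577 K − 305.3 K)/0.2718 = 1000 W/m

Q' = 1000 W/m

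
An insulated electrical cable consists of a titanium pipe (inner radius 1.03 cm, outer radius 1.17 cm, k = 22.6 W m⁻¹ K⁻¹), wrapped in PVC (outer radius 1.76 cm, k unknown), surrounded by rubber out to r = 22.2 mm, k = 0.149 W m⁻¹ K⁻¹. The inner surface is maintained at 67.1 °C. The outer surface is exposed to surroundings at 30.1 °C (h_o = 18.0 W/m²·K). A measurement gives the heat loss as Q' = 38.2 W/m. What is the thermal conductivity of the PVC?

ΣR = ΔT/Q' = |67.1 − 30.1|/38.2 = 0.9686 m·K/W
Known resistances:
  R'_titanium = ln(0.0117/0.0103)/(2πk) = 0.1274/(2π·22.6) = 8.975×10^-4 m·K/W
  R'_rubber = ln(0.0222/0.0176)/(2πk) = 0.2322/(2π·0.149) = 0.2480 m·K/W
  R'_conv,out = 1/(2πr h) = 1/(2π·0.0222·18.0) = 0.3983 m·K/W
R_PVC = ΣR − ΣR_known = 0.9686 − 0.6472 = 0.3214 m·K/W
ln(r₂/r₁)/(2πk) = 0.3214 ⇒ k = 0.4083/(2π·0.3214) = 0.202 W/m·K

k = 0.202 W/m·K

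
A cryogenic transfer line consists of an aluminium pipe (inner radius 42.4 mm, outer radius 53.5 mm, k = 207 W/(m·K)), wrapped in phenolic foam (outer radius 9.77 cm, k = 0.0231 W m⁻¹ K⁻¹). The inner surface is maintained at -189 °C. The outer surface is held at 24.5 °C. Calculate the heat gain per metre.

Resistance network (inner→outer):
  R'_aluminium = ln(0.0535/0.0424)/(2πk) = 0.2325/(2π·207) = 1.788×10^-4 m·K/W
  R'_phenolic foam = ln(0.0977/0.0535)/(2πk) = 0.6022/(2π·0.0231) = 4.149 m·K/W
ΣR = 1.788×10^-4 + 4.149 = 4.149 m·K/W
Q' = ΔT/ΣR = (-189 °C − 24.5 °C)/4.149 = -51.5 W/m
(Negative Q' ⇒ heat flows inward; heat gain = 51.5 W/m.)

Q' = 51.5 W/m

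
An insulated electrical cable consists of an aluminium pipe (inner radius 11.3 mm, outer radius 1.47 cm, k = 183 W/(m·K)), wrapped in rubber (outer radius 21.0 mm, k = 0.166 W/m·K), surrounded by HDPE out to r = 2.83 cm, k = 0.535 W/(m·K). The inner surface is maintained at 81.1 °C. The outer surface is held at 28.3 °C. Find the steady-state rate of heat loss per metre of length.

Q' = 123 W/m

Resistance network (inner→outer):
  R'_aluminium = ln(0.0147/0.0113)/(2πk) = 0.2630/(2π·183) = 2.288×10^-4 m·K/W
  R'_rubber = ln(0.0210/0.0147)/(2πk) = 0.3567/(2π·0.166) = 0.3420 m·K/W
  R'_HDPE = ln(0.0283/0.0210)/(2πk) = 0.2983/(2π·0.535) = 0.08875 m·K/W
ΣR = 2.288×10^-4 + 0.3420 + 0.08875 = 0.4310 m·K/W
Q' = ΔT/ΣR = (81.1 °C − 28.3 °C)/0.4310 = 123 W/m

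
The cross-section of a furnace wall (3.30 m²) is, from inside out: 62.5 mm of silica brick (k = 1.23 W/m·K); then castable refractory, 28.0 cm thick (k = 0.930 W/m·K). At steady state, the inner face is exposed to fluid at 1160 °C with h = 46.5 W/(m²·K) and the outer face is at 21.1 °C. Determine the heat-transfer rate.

Series thermal resistances, inner to outer:
  R_conv,in = 1/(hA) = 1/(46.5·3.30) = 0.006517 K/W
  R_silica brick = L/(kA) = 0.0625/(1.23·3.30) = 0.01540 K/W
  R_castable refractory = L/(kA) = 0.280/(0.930·3.30) = 0.09123 K/W
ΣR = 0.006517 + 0.01540 + 0.09123 = 0.1131 K/W
Q = ΔT/ΣR = (1160 °C − 21.1 °C)/0.1131 = 10100 W

Q = 10.1 kW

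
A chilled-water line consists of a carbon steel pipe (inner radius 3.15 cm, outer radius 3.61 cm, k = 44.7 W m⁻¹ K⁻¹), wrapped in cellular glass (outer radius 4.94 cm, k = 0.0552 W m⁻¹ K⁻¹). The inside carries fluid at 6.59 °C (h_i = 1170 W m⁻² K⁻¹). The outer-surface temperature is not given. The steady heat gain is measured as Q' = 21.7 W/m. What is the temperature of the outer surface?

T_out = 26.3 °C

Series resistances:
  R'_conv,in = 1/(2πr h) = 1/(2π·0.0315·1170) = 0.004318 m·K/W
  R'_carbon steel = ln(0.0361/0.0315)/(2πk) = 0.1363/(2π·44.7) = 4.853×10^-4 m·K/W
  R'_cellular glass = ln(0.0494/0.0361)/(2πk) = 0.3137/(2π·0.0552) = 0.9044 m·K/W
ΣR = 0.9092 m·K/W
ΔT = Q'·ΣR = 21.7 × 0.9092 = 19.73 K
Heat flows inward, so T_out = T_in + ΔT = 6.59 + 19.73 = 26.3 °C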